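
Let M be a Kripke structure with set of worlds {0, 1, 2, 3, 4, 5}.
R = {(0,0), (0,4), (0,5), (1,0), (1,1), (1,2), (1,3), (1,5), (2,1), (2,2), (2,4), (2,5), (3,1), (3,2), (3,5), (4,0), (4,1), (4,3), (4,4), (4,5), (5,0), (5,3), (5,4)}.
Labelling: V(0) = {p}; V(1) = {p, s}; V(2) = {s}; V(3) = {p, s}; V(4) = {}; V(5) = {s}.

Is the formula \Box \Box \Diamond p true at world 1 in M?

Yes

At 1: \Box \Box \Diamond p requires \Box \Diamond p at every successor {0, 1, 2, 3, 5}.
  At 0: \Box \Diamond p is true.
  At 1: \Box \Diamond p is true.
  At 2: \Box \Diamond p is true.
  At 3: \Box \Diamond p is true.
  At 5: \Box \Diamond p is true.
So \Box \Box \Diamond p is true at 1.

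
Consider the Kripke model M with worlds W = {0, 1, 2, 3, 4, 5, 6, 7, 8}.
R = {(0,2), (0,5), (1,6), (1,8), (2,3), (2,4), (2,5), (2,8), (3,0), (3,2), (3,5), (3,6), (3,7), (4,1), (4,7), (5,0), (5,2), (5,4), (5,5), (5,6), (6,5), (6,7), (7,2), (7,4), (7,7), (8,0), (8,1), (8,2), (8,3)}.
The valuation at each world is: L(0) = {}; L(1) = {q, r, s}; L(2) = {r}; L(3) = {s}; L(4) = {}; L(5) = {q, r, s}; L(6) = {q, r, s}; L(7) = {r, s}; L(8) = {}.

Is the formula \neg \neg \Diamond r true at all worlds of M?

Yes

Let φ = \neg \neg \Diamond r. Evaluate φ at each world:
  0 (successors {2, 5}): φ is true.
  1 (successors {6, 8}): φ is true.
  2 (successors {3, 4, 5, 8}): φ is true.
  3 (successors {0, 2, 5, 6, 7}): φ is true.
  4 (successors {1, 7}): φ is true.
  5 (successors {0, 2, 4, 5, 6}): φ is true.
  6 (successors {5, 7}): φ is true.
  7 (successors {2, 4, 7}): φ is true.
  8 (successors {0, 1, 2, 3}): φ is true.
For instance, at 8:
  At 8: \neg \Diamond r is false, so \neg \neg \Diamond r is true.
    At 8: \Diamond r is true, so \neg \Diamond r is false.
      At 8: \Diamond r requires r at some successor in {0, 1, 2, 3}.
        r holds at 1, so \Diamond r is true at 8.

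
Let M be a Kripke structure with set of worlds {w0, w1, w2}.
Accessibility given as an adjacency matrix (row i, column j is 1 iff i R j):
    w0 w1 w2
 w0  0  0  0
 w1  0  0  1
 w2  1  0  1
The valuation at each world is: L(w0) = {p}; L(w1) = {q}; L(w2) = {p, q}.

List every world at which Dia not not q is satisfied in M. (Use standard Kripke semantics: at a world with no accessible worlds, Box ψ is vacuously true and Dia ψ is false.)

Let φ = Dia not not q. Evaluate φ at each world:
  w0 (successors ∅): φ is false.
  w1 (successors {w2}): φ is true.
  w2 (successors {w0, w2}): φ is true.
For instance, at w1:
  At w1: Dia not not q requires not not q at some successor in {w2}.
    not not q holds at w2, so Dia not not q is true at w1.
Satisfying worlds: {w1, w2}

w1, w2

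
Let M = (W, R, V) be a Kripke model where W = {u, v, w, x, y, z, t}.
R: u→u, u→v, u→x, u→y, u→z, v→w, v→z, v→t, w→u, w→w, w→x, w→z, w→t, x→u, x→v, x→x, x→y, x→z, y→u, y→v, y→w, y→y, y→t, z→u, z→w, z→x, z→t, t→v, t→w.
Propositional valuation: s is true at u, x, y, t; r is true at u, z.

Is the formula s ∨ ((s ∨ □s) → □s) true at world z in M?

Yes

At z: s is false, (s ∨ □s) → □s is true, so s ∨ ((s ∨ □s) → □s) is true.
  At z: s ∨ □s is false, □s is false, so (s ∨ □s) → □s is true.
    At z: s is false, □s is false, so s ∨ □s is false.
      At z: □s requires s at every successor {u, w, x, t}.
        s fails at w, so □s is false at z.
    At z: □s requires s at every successor {u, w, x, t}.
      s fails at w, so □s is false at z.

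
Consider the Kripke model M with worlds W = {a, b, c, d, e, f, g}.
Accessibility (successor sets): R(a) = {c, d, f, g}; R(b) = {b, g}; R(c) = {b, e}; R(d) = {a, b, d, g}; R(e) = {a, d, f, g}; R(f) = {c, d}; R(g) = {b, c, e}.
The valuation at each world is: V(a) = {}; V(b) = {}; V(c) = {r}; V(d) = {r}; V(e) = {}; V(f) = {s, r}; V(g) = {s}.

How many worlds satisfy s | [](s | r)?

3

Let φ = s | [](s | r). Evaluate φ at each world:
  a (successors {c, d, f, g}): φ is true.
  b (successors {b, g}): φ is false.
  c (successors {b, e}): φ is false.
  d (successors {a, b, d, g}): φ is false.
  e (successors {a, d, f, g}): φ is false.
  f (successors {c, d}): φ is true.
  g (successors {b, c, e}): φ is true.
For instance, at d:
  At d: s is false, [](s | r) is false, so s | [](s | r) is false.
    At d: [](s | r) requires s | r at every successor {a, b, d, g}.
      s | r fails at a, so [](s | r) is false at d.
Satisfying worlds: {a, f, g}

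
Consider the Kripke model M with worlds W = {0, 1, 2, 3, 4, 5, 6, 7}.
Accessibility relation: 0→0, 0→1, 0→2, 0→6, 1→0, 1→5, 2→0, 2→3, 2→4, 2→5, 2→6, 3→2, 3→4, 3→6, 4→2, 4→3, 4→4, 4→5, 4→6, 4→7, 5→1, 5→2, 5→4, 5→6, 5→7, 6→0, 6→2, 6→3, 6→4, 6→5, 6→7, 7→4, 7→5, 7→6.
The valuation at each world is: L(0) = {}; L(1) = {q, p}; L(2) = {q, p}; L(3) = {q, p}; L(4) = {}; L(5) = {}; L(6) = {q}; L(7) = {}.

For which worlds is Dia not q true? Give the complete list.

0, 1, 2, 3, 4, 5, 6, 7

Let φ = Dia not q. Evaluate φ at each world:
  0 (successors {0, 1, 2, 6}): φ is true.
  1 (successors {0, 5}): φ is true.
  2 (successors {0, 3, 4, 5, 6}): φ is true.
  3 (successors {2, 4, 6}): φ is true.
  4 (successors {2, 3, 4, 5, 6, 7}): φ is true.
  5 (successors {1, 2, 4, 6, 7}): φ is true.
  6 (successors {0, 2, 3, 4, 5, 7}): φ is true.
  7 (successors {4, 5, 6}): φ is true.
For instance, at 4:
  At 4: Dia not q requires not q at some successor in {2, 3, 4, 5, 6, 7}.
    not q holds at 4, so Dia not q is true at 4.
Satisfying worlds: {0, 1, 2, 3, 4, 5, 6, 7}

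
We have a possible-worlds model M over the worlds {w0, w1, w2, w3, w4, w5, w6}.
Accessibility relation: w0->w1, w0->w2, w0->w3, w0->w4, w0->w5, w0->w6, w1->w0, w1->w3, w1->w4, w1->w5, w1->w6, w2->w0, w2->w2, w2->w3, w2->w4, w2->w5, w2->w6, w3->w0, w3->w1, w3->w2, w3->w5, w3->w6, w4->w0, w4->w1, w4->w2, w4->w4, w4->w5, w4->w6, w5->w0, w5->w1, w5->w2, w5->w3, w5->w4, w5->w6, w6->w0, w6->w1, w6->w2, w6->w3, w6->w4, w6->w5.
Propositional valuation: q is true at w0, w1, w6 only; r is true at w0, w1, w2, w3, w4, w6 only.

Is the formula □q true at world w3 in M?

At w3: □q requires q at every successor {w0, w1, w2, w5, w6}.
  q fails at w2, so □q is false at w3.

No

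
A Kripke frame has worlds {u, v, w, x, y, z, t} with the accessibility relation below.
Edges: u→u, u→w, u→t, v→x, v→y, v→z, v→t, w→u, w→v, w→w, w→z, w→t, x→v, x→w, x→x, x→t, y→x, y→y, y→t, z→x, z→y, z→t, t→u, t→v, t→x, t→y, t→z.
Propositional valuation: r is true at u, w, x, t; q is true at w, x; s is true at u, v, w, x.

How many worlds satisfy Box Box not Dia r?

0

Recall that Box ψ holds at a world iff ψ holds at every accessible world, and Dia ψ holds iff ψ holds at some accessible world.
Let φ = Box Box not Dia r. Evaluate φ at each world:
  u (successors {u, w, t}): φ is false.
  v (successors {x, y, z, t}): φ is false.
  w (successors {u, v, w, z, t}): φ is false.
  x (successors {v, w, x, t}): φ is false.
  y (successors {x, y, t}): φ is false.
  z (successors {x, y, t}): φ is false.
  t (successors {u, v, x, y, z}): φ is false.
For instance, at x:
  At x: Box Box not Dia r requires Box not Dia r at every successor {v, w, x, t}.
    Box not Dia r fails at v, so Box Box not Dia r is false at x.
      At v: Box not Dia r requires not Dia r at every successor {x, y, z, t}.
        not Dia r fails at x, so Box not Dia r is false at v.
Satisfying worlds: none.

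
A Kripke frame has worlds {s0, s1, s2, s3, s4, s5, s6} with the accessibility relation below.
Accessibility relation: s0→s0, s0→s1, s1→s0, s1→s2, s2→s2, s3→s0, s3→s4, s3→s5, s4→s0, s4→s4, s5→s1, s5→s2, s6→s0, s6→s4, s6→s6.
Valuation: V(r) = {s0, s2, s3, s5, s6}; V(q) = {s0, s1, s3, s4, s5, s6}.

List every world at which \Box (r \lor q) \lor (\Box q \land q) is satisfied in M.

Let φ = \Box (r \lor q) \lor (\Box q \land q). Evaluate φ at each world:
  s0 (successors {s0, s1}): φ is true.
  s1 (successors {s0, s2}): φ is true.
  s2 (successors {s2}): φ is true.
  s3 (successors {s0, s4, s5}): φ is true.
  s4 (successors {s0, s4}): φ is true.
  s5 (successors {s1, s2}): φ is true.
  s6 (successors {s0, s4, s6}): φ is true.
For instance, at s2:
  At s2: \Box (r \lor q) is true, \Box q \land q is false, so \Box (r \lor q) \lor (\Box q \land q) is true.
    At s2: \Box (r \lor q) requires r \lor q at every successor {s2}.
      At s2: r \lor q is true.
    So \Box (r \lor q) is true at s2.
    At s2: \Box q is false, q is false, so \Box q \land q is false.
      At s2: \Box q requires q at every successor {s2}.
        q fails at s2, so \Box q is false at s2.
Satisfying worlds: {s0, s1, s2, s3, s4, s5, s6}

s0, s1, s2, s3, s4, s5, s6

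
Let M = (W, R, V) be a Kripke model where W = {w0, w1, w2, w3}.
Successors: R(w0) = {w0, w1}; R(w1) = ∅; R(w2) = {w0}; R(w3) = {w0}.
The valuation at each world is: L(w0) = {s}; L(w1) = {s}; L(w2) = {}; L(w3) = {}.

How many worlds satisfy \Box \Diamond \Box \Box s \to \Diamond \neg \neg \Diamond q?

1

Recall that \Box ψ holds at a world iff ψ holds at every accessible world, and \Diamond ψ holds iff ψ holds at some accessible world.
Let φ = \Box \Diamond \Box \Box s \to \Diamond \neg \neg \Diamond q. Evaluate φ at each world:
  w0 (successors {w0, w1}): φ is true.
  w1 (successors ∅): φ is false.
  w2 (successors {w0}): φ is false.
  w3 (successors {w0}): φ is false.
For instance, at w0:
  At w0: \Box \Diamond \Box \Box s is false, \Diamond \neg \neg \Diamond q is false, so \Box \Diamond \Box \Box s \to \Diamond \neg \neg \Diamond q is true.
    At w0: \Box \Diamond \Box \Box s requires \Diamond \Box \Box s at every successor {w0, w1}.
      \Diamond \Box \Box s fails at w1, so \Box \Diamond \Box \Box s is false at w0.
    At w0: \Diamond \neg \neg \Diamond q requires \neg \neg \Diamond q at some successor in {w0, w1}.
      At w0: \neg \neg \Diamond q is false.
      At w1: \neg \neg \Diamond q is false.
    So \Diamond \neg \neg \Diamond q is false at w0.
Satisfying worlds: {w0}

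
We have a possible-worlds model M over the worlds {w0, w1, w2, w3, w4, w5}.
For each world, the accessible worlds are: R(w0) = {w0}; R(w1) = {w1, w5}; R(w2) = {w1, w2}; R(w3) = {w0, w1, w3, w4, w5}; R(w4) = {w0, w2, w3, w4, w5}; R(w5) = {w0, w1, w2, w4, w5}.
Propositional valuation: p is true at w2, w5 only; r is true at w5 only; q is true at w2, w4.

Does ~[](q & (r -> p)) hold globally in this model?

Let φ = ~[](q & (r -> p)). Evaluate φ at each world:
  w0 (successors {w0}): φ is true.
  w1 (successors {w1, w5}): φ is true.
  w2 (successors {w1, w2}): φ is true.
  w3 (successors {w0, w1, w3, w4, w5}): φ is true.
  w4 (successors {w0, w2, w3, w4, w5}): φ is true.
  w5 (successors {w0, w1, w2, w4, w5}): φ is true.
For instance, at w5:
  At w5: [](q & (r -> p)) is false, so ~[](q & (r -> p)) is true.
    At w5: [](q & (r -> p)) requires q & (r -> p) at every successor {w0, w1, w2, w4, w5}.
      q & (r -> p) fails at w0, so [](q & (r -> p)) is false at w5.

Yes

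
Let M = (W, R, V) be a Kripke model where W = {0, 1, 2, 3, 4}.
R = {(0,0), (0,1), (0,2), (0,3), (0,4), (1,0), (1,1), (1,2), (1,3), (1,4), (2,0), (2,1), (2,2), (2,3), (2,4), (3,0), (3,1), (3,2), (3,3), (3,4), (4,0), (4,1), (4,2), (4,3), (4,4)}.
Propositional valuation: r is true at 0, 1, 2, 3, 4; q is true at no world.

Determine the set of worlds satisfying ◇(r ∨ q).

0, 1, 2, 3, 4

Let φ = ◇(r ∨ q). Evaluate φ at each world:
  0 (successors {0, 1, 2, 3, 4}): φ is true.
  1 (successors {0, 1, 2, 3, 4}): φ is true.
  2 (successors {0, 1, 2, 3, 4}): φ is true.
  3 (successors {0, 1, 2, 3, 4}): φ is true.
  4 (successors {0, 1, 2, 3, 4}): φ is true.
For instance, at 4:
  At 4: ◇(r ∨ q) requires r ∨ q at some successor in {0, 1, 2, 3, 4}.
    r ∨ q holds at 0, so ◇(r ∨ q) is true at 4.
Satisfying worlds: {0, 1, 2, 3, 4}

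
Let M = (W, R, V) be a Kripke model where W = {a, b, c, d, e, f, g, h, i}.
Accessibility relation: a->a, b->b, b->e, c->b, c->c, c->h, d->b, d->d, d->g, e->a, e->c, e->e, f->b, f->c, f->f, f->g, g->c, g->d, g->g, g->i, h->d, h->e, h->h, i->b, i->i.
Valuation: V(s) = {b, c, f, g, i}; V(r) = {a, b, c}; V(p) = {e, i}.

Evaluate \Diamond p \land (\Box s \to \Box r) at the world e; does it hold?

Yes

At e: \Diamond p is true, \Box s \to \Box r is true, so \Diamond p \land (\Box s \to \Box r) is true.
  At e: \Diamond p requires p at some successor in {a, c, e}.
    p holds at e, so \Diamond p is true at e.
  At e: \Box s is false, \Box r is false, so \Box s \to \Box r is true.
    At e: \Box s requires s at every successor {a, c, e}.
      s fails at a, so \Box s is false at e.
    At e: \Box r requires r at every successor {a, c, e}.
      r fails at e, so \Box r is false at e.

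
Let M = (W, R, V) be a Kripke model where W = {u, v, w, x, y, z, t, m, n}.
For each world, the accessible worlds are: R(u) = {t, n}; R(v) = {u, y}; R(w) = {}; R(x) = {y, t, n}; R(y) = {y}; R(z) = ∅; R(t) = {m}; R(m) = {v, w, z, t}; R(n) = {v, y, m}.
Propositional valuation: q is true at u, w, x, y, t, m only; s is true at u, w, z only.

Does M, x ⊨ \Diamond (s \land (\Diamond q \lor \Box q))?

No

Recall that \Box ψ holds at a world iff ψ holds at every accessible world, and \Diamond ψ holds iff ψ holds at some accessible world.
At x: \Diamond (s \land (\Diamond q \lor \Box q)) requires s \land (\Diamond q \lor \Box q) at some successor in {y, t, n}.
  At y: s \land (\Diamond q \lor \Box q) is false.
  At t: s \land (\Diamond q \lor \Box q) is false.
  At n: s \land (\Diamond q \lor \Box q) is false.
So \Diamond (s \land (\Diamond q \lor \Box q)) is false at x.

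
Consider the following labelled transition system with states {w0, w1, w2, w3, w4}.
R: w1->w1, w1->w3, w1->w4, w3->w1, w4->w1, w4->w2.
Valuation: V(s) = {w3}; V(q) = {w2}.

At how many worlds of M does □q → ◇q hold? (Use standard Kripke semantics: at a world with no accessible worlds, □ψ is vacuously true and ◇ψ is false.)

3

Recall that □ψ holds at a world iff ψ holds at every accessible world, and ◇ψ holds iff ψ holds at some accessible world.
Let φ = □q → ◇q. Evaluate φ at each world:
  w0 (successors ∅): φ is false.
  w1 (successors {w1, w3, w4}): φ is true.
  w2 (successors ∅): φ is false.
  w3 (successors {w1}): φ is true.
  w4 (successors {w1, w2}): φ is true.
For instance, at w1:
  At w1: □q is false, ◇q is false, so □q → ◇q is true.
    At w1: □q requires q at every successor {w1, w3, w4}.
      q fails at w1, so □q is false at w1.
    At w1: ◇q requires q at some successor in {w1, w3, w4}.
      At w1: q is false.
      At w3: q is false.
      At w4: q is false.
    So ◇q is false at w1.
Satisfying worlds: {w1, w3, w4}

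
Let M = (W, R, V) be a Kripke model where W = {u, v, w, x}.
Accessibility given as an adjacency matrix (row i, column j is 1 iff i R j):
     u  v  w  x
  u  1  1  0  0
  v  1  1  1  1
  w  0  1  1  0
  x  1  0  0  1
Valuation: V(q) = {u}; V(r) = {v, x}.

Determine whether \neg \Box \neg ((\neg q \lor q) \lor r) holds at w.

Yes

At w: \Box \neg ((\neg q \lor q) \lor r) is false, so \neg \Box \neg ((\neg q \lor q) \lor r) is true.
  At w: \Box \neg ((\neg q \lor q) \lor r) requires \neg ((\neg q \lor q) \lor r) at every successor {v, w}.
    \neg ((\neg q \lor q) \lor r) fails at v, so \Box \neg ((\neg q \lor q) \lor r) is false at w.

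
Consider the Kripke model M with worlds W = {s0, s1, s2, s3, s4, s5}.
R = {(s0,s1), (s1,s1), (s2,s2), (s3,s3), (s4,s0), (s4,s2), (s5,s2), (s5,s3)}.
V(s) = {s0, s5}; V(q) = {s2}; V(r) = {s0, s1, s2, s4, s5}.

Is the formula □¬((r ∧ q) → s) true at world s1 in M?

No

Recall that □ψ holds at a world iff ψ holds at every accessible world, and ◇ψ holds iff ψ holds at some accessible world.
At s1: □¬((r ∧ q) → s) requires ¬((r ∧ q) → s) at every successor {s1}.
  ¬((r ∧ q) → s) fails at s1, so □¬((r ∧ q) → s) is false at s1.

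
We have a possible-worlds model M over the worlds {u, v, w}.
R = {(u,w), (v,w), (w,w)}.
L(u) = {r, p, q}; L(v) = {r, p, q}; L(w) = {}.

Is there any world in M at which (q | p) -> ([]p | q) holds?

Let φ = (q | p) -> ([]p | q). Evaluate φ at each world:
  u (successors {w}): φ is true.
  v (successors {w}): φ is true.
  w (successors {w}): φ is true.
Detail at u (witness):
  At u: q | p is true, []p | q is true, so (q | p) -> ([]p | q) is true.
    At u: []p is false, q is true, so []p | q is true.
      At u: []p requires p at every successor {w}.
        p fails at w, so []p is false at u.

Yes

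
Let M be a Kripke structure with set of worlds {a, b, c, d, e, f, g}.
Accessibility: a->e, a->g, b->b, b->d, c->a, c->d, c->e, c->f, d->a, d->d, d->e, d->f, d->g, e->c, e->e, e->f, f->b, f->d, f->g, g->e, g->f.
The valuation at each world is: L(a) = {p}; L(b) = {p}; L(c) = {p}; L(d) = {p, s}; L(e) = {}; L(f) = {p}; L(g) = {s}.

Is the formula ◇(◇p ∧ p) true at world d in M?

Yes

At d: ◇(◇p ∧ p) requires ◇p ∧ p at some successor in {a, d, e, f, g}.
  ◇p ∧ p holds at d, so ◇(◇p ∧ p) is true at d.
    At d: ◇p is true, p is true, so ◇p ∧ p is true.
      At d: ◇p requires p at some successor in {a, d, e, f, g}.
        p holds at a, so ◇p is true at d.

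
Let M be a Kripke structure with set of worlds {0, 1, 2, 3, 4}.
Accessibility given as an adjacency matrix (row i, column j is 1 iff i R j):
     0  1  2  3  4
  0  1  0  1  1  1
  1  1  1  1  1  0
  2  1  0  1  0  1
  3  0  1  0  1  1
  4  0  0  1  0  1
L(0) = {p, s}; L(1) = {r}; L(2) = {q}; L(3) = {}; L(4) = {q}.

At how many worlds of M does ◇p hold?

Let φ = ◇p. Evaluate φ at each world:
  0 (successors {0, 2, 3, 4}): φ is true.
  1 (successors {0, 1, 2, 3}): φ is true.
  2 (successors {0, 2, 4}): φ is true.
  3 (successors {1, 3, 4}): φ is false.
  4 (successors {2, 4}): φ is false.
For instance, at 2:
  At 2: ◇p requires p at some successor in {0, 2, 4}.
    p holds at 0, so ◇p is true at 2.
Satisfying worlds: {0, 1, 2}

3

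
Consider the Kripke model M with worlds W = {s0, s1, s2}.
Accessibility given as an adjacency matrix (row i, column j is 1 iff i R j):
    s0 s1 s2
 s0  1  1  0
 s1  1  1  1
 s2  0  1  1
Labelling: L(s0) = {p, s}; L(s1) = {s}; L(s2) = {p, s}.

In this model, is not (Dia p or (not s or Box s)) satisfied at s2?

At s2: Dia p or (not s or Box s) is true, so not (Dia p or (not s or Box s)) is false.
  At s2: Dia p is true, not s or Box s is true, so Dia p or (not s or Box s) is true.
    At s2: Dia p requires p at some successor in {s1, s2}.
      p holds at s2, so Dia p is true at s2.
    At s2: not s is false, Box s is true, so not s or Box s is true.
      At s2: Box s requires s at every successor {s1, s2}.
        At s1: s is true.
        At s2: s is true.
      So Box s is true at s2.

No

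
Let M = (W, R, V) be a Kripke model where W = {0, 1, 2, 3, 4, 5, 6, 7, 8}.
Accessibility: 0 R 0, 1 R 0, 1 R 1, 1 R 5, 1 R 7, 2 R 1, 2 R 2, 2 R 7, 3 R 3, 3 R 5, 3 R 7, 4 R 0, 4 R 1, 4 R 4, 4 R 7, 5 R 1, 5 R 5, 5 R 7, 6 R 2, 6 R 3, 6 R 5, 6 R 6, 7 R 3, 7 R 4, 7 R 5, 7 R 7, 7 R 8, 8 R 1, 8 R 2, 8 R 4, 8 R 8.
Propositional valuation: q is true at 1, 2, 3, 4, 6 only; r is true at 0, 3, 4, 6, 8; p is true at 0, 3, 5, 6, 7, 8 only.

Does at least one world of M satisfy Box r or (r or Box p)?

Yes

Let φ = Box r or (r or Box p). Evaluate φ at each world:
  0 (successors {0}): φ is true.
  1 (successors {0, 1, 5, 7}): φ is false.
  2 (successors {1, 2, 7}): φ is false.
  3 (successors {3, 5, 7}): φ is true.
  4 (successors {0, 1, 4, 7}): φ is true.
  5 (successors {1, 5, 7}): φ is false.
  6 (successors {2, 3, 5, 6}): φ is true.
  7 (successors {3, 4, 5, 7, 8}): φ is false.
  8 (successors {1, 2, 4, 8}): φ is true.
Detail at 0 (witness):
  At 0: Box r is true, r or Box p is true, so Box r or (r or Box p) is true.
    At 0: Box r requires r at every successor {0}.
      At 0: r is true.
    So Box r is true at 0.
    At 0: r is true, Box p is true, so r or Box p is true.
      At 0: Box p requires p at every successor {0}.
        At 0: p is true.
      So Box p is true at 0.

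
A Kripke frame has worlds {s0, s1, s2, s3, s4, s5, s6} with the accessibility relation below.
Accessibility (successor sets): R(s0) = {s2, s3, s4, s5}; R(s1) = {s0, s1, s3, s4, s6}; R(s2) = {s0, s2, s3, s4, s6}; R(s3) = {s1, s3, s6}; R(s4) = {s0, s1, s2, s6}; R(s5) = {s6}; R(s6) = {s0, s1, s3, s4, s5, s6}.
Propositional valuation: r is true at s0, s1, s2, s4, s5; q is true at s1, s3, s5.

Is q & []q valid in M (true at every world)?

No

Let φ = q & []q. Evaluate φ at each world:
  s0 (successors {s2, s3, s4, s5}): φ is false.
  s1 (successors {s0, s1, s3, s4, s6}): φ is false.
  s2 (successors {s0, s2, s3, s4, s6}): φ is false.
  s3 (successors {s1, s3, s6}): φ is false.
  s4 (successors {s0, s1, s2, s6}): φ is false.
  s5 (successors {s6}): φ is false.
  s6 (successors {s0, s1, s3, s4, s5, s6}): φ is false.
Detail at s0 (counterexample):
  At s0: q is false, []q is false, so q & []q is false.
    At s0: []q requires q at every successor {s2, s3, s4, s5}.
      q fails at s2, so []q is false at s0.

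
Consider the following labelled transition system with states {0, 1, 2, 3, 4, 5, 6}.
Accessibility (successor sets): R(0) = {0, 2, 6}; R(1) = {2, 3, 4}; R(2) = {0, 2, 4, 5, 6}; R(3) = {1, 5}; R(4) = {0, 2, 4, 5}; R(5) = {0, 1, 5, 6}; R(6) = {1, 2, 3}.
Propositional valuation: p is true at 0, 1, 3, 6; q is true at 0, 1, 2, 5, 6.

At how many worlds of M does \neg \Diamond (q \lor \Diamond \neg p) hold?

0

Let φ = \neg \Diamond (q \lor \Diamond \neg p). Evaluate φ at each world:
  0 (successors {0, 2, 6}): φ is false.
  1 (successors {2, 3, 4}): φ is false.
  2 (successors {0, 2, 4, 5, 6}): φ is false.
  3 (successors {1, 5}): φ is false.
  4 (successors {0, 2, 4, 5}): φ is false.
  5 (successors {0, 1, 5, 6}): φ is false.
  6 (successors {1, 2, 3}): φ is false.
For instance, at 4:
  At 4: \Diamond (q \lor \Diamond \neg p) is true, so \neg \Diamond (q \lor \Diamond \neg p) is false.
    At 4: \Diamond (q \lor \Diamond \neg p) requires q \lor \Diamond \neg p at some successor in {0, 2, 4, 5}.
      q \lor \Diamond \neg p holds at 0, so \Diamond (q \lor \Diamond \neg p) is true at 4.
Satisfying worlds: none.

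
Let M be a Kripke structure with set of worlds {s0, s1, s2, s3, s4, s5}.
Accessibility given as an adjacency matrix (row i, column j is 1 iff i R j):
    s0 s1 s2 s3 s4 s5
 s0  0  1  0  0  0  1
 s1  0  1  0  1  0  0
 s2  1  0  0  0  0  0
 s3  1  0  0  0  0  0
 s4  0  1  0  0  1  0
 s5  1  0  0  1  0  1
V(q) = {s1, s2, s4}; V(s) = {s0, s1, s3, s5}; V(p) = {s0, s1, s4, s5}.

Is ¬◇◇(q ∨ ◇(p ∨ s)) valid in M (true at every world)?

Let φ = ¬◇◇(q ∨ ◇(p ∨ s)). Evaluate φ at each world:
  s0 (successors {s1, s5}): φ is false.
  s1 (successors {s1, s3}): φ is false.
  s2 (successors {s0}): φ is false.
  s3 (successors {s0}): φ is false.
  s4 (successors {s1, s4}): φ is false.
  s5 (successors {s0, s3, s5}): φ is false.
Detail at s0 (counterexample):
  At s0: ◇◇(q ∨ ◇(p ∨ s)) is true, so ¬◇◇(q ∨ ◇(p ∨ s)) is false.
    At s0: ◇◇(q ∨ ◇(p ∨ s)) requires ◇(q ∨ ◇(p ∨ s)) at some successor in {s1, s5}.
      ◇(q ∨ ◇(p ∨ s)) holds at s1, so ◇◇(q ∨ ◇(p ∨ s)) is true at s0.

No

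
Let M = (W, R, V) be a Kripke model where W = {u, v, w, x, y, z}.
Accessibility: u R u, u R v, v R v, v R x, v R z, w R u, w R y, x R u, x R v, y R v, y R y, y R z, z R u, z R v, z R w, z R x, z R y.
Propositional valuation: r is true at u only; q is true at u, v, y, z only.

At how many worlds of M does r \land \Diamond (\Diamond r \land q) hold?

1

Recall that \Diamond ψ holds at a world iff ψ holds at some accessible world.
Let φ = r \land \Diamond (\Diamond r \land q). Evaluate φ at each world:
  u (successors {u, v}): φ is true.
  v (successors {v, x, z}): φ is false.
  w (successors {u, y}): φ is false.
  x (successors {u, v}): φ is false.
  y (successors {v, y, z}): φ is false.
  z (successors {u, v, w, x, y}): φ is false.
For instance, at x:
  At x: r is false, \Diamond (\Diamond r \land q) is true, so r \land \Diamond (\Diamond r \land q) is false.
    At x: \Diamond (\Diamond r \land q) requires \Diamond r \land q at some successor in {u, v}.
      \Diamond r \land q holds at u, so \Diamond (\Diamond r \land q) is true at x.
Satisfying worlds: {u}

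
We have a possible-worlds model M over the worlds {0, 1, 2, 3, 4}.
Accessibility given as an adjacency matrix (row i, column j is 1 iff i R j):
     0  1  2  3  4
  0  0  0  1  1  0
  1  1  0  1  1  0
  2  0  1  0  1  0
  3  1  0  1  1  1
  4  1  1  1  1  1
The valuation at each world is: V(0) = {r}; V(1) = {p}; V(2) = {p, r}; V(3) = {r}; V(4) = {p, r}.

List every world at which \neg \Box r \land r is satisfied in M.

Let φ = \neg \Box r \land r. Evaluate φ at each world:
  0 (successors {2, 3}): φ is false.
  1 (successors {0, 2, 3}): φ is false.
  2 (successors {1, 3}): φ is true.
  3 (successors {0, 2, 3, 4}): φ is false.
  4 (successors {0, 1, 2, 3, 4}): φ is true.
For instance, at 4:
  At 4: \neg \Box r is true, r is true, so \neg \Box r \land r is true.
    At 4: \Box r is false, so \neg \Box r is true.
      At 4: \Box r requires r at every successor {0, 1, 2, 3, 4}.
        r fails at 1, so \Box r is false at 4.
Satisfying worlds: {2, 4}

2, 4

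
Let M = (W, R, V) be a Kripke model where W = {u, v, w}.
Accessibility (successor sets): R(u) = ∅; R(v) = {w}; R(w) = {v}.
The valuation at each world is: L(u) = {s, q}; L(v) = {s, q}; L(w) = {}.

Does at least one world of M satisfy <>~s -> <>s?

Recall that <>ψ holds at a world iff ψ holds at some accessible world.
Let φ = <>~s -> <>s. Evaluate φ at each world:
  u (successors ∅): φ is true.
  v (successors {w}): φ is false.
  w (successors {v}): φ is true.
Detail at u (witness):
  At u: <>~s is false, <>s is false, so <>~s -> <>s is true.
    At u: no accessible worlds, so <>~s is false.
    At u: no accessible worlds, so <>s is false.

Yes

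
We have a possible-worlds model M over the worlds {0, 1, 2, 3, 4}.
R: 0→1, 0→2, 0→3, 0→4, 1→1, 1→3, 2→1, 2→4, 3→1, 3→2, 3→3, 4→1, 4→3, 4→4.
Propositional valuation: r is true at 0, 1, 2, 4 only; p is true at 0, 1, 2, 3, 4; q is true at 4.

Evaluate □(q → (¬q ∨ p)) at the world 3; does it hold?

Yes

At 3: □(q → (¬q ∨ p)) requires q → (¬q ∨ p) at every successor {1, 2, 3}.
  At 1: q → (¬q ∨ p) is true.
  At 2: q → (¬q ∨ p) is true.
  At 3: q → (¬q ∨ p) is true.
So □(q → (¬q ∨ p)) is true at 3.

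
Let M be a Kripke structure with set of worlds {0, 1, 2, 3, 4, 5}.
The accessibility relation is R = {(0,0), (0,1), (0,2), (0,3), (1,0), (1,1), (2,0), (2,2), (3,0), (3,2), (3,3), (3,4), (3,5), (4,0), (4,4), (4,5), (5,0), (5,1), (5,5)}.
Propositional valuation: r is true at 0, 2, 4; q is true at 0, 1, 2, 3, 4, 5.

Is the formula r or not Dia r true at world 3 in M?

Recall that Dia ψ holds at a world iff ψ holds at some accessible world.
At 3: r is false, not Dia r is false, so r or not Dia r is false.
  At 3: Dia r is true, so not Dia r is false.
    At 3: Dia r requires r at some successor in {0, 2, 3, 4, 5}.
      r holds at 0, so Dia r is true at 3.

No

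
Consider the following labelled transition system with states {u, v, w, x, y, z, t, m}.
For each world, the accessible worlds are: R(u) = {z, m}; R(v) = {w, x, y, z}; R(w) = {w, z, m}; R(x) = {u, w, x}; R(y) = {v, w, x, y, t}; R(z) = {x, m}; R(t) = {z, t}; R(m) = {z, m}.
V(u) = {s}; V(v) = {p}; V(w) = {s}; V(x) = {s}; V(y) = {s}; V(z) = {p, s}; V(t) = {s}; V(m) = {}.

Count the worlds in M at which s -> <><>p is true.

8

Recall that <>ψ holds at a world iff ψ holds at some accessible world.
Let φ = s -> <><>p. Evaluate φ at each world:
  u (successors {z, m}): φ is true.
  v (successors {w, x, y, z}): φ is true.
  w (successors {w, z, m}): φ is true.
  x (successors {u, w, x}): φ is true.
  y (successors {v, w, x, y, t}): φ is true.
  z (successors {x, m}): φ is true.
  t (successors {z, t}): φ is true.
  m (successors {z, m}): φ is true.
For instance, at y:
  At y: s is true, <><>p is true, so s -> <><>p is true.
    At y: <><>p requires <>p at some successor in {v, w, x, y, t}.
      <>p holds at v, so <><>p is true at y.
Satisfying worlds: {u, v, w, x, y, z, t, m}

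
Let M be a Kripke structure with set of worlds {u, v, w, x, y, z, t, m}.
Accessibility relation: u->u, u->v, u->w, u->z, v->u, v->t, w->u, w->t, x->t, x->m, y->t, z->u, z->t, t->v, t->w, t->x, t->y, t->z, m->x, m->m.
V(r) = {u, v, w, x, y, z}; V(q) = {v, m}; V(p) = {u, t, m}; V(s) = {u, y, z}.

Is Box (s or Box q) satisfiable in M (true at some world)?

Recall that Box ψ holds at a world iff ψ holds at every accessible world, and Dia ψ holds iff ψ holds at some accessible world.
Let φ = Box (s or Box q). Evaluate φ at each world:
  u (successors {u, v, w, z}): φ is false.
  v (successors {u, t}): φ is false.
  w (successors {u, t}): φ is false.
  x (successors {t, m}): φ is false.
  y (successors {t}): φ is false.
  z (successors {u, t}): φ is false.
  t (successors {v, w, x, y, z}): φ is false.
  m (successors {x, m}): φ is false.
For instance, at u:
  At u: Box (s or Box q) requires s or Box q at every successor {u, v, w, z}.
    s or Box q fails at v, so Box (s or Box q) is false at u.
      At v: s is false, Box q is false, so s or Box q is false.

No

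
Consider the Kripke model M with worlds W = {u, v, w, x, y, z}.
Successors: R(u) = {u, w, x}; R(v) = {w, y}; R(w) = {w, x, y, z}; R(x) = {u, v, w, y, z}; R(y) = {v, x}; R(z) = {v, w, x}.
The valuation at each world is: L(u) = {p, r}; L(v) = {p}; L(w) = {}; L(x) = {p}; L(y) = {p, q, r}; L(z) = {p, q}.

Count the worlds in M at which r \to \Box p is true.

Let φ = r \to \Box p. Evaluate φ at each world:
  u (successors {u, w, x}): φ is false.
  v (successors {w, y}): φ is true.
  w (successors {w, x, y, z}): φ is true.
  x (successors {u, v, w, y, z}): φ is true.
  y (successors {v, x}): φ is true.
  z (successors {v, w, x}): φ is true.
For instance, at v:
  At v: r is false, \Box p is false, so r \to \Box p is true.
    At v: \Box p requires p at every successor {w, y}.
      p fails at w, so \Box p is false at v.
Satisfying worlds: {v, w, x, y, z}

5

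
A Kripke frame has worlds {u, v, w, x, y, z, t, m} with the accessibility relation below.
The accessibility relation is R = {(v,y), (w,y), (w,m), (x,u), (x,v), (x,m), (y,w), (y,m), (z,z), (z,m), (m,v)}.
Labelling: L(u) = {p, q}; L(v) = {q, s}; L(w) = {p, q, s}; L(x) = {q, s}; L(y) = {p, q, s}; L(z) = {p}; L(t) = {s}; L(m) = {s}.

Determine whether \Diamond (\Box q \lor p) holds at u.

At u: no accessible worlds, so \Diamond (\Box q \lor p) is false.

No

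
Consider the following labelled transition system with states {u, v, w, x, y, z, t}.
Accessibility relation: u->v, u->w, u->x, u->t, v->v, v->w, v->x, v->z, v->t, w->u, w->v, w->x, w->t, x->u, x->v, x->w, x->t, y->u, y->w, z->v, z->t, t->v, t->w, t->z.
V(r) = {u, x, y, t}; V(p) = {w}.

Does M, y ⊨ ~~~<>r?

No

At y: ~~<>r is true, so ~~~<>r is false.
  At y: ~<>r is false, so ~~<>r is true.
    At y: <>r is true, so ~<>r is false.
      At y: <>r requires r at some successor in {u, w}.
        r holds at u, so <>r is true at y.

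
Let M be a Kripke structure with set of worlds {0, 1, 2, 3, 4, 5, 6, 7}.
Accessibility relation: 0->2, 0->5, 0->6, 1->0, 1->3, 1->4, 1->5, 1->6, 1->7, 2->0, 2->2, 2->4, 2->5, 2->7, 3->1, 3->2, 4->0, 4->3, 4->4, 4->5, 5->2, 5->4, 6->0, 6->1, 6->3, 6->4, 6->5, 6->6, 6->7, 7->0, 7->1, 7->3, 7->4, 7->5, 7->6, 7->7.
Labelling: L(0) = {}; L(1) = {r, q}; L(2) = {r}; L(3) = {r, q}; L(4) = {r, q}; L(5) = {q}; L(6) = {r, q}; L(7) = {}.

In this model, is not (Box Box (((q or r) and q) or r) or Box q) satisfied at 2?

At 2: Box Box (((q or r) and q) or r) or Box q is false, so not (Box Box (((q or r) and q) or r) or Box q) is true.
  At 2: Box Box (((q or r) and q) or r) is false, Box q is false, so Box Box (((q or r) and q) or r) or Box q is false.
    At 2: Box Box (((q or r) and q) or r) requires Box (((q or r) and q) or r) at every successor {0, 2, 4, 5, 7}.
      Box (((q or r) and q) or r) fails at 2, so Box Box (((q or r) and q) or r) is false at 2.
    At 2: Box q requires q at every successor {0, 2, 4, 5, 7}.
      q fails at 0, so Box q is false at 2.

Yes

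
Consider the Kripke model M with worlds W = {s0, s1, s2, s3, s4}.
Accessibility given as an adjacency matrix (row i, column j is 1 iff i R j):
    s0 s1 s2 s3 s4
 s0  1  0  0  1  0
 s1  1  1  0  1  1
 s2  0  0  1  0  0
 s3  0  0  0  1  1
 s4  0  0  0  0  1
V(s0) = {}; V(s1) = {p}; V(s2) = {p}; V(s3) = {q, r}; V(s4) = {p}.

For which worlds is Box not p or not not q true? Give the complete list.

Recall that Box ψ holds at a world iff ψ holds at every accessible world, and Dia ψ holds iff ψ holds at some accessible world.
Let φ = Box not p or not not q. Evaluate φ at each world:
  s0 (successors {s0, s3}): φ is true.
  s1 (successors {s0, s1, s3, s4}): φ is false.
  s2 (successors {s2}): φ is false.
  s3 (successors {s3, s4}): φ is true.
  s4 (successors {s4}): φ is false.
For instance, at s2:
  At s2: Box not p is false, not not q is false, so Box not p or not not q is false.
    At s2: Box not p requires not p at every successor {s2}.
      not p fails at s2, so Box not p is false at s2.
Satisfying worlds: {s0, s3}

s0, s3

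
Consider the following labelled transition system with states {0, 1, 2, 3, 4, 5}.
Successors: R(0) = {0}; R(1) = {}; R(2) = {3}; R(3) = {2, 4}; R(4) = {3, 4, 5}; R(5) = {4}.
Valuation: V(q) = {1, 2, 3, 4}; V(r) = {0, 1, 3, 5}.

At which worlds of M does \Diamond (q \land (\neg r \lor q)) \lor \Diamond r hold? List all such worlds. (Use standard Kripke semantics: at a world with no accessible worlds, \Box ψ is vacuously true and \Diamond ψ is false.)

Let φ = \Diamond (q \land (\neg r \lor q)) \lor \Diamond r. Evaluate φ at each world:
  0 (successors {0}): φ is true.
  1 (successors ∅): φ is false.
  2 (successors {3}): φ is true.
  3 (successors {2, 4}): φ is true.
  4 (successors {3, 4, 5}): φ is true.
  5 (successors {4}): φ is true.
For instance, at 5:
  At 5: \Diamond (q \land (\neg r \lor q)) is true, \Diamond r is false, so \Diamond (q \land (\neg r \lor q)) \lor \Diamond r is true.
    At 5: \Diamond (q \land (\neg r \lor q)) requires q \land (\neg r \lor q) at some successor in {4}.
      q \land (\neg r \lor q) holds at 4, so \Diamond (q \land (\neg r \lor q)) is true at 5.
    At 5: \Diamond r requires r at some successor in {4}.
      At 4: r is false.
    So \Diamond r is false at 5.
Satisfying worlds: {0, 2, 3, 4, 5}

0, 2, 3, 4, 5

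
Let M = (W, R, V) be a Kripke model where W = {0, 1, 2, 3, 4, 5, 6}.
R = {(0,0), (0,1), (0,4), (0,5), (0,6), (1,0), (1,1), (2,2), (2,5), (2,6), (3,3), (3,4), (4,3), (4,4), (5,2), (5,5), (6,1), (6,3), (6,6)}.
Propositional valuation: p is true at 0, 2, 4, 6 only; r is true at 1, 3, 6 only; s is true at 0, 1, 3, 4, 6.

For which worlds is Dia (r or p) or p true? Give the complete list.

Recall that Dia ψ holds at a world iff ψ holds at some accessible world.
Let φ = Dia (r or p) or p. Evaluate φ at each world:
  0 (successors {0, 1, 4, 5, 6}): φ is true.
  1 (successors {0, 1}): φ is true.
  2 (successors {2, 5, 6}): φ is true.
  3 (successors {3, 4}): φ is true.
  4 (successors {3, 4}): φ is true.
  5 (successors {2, 5}): φ is true.
  6 (successors {1, 3, 6}): φ is true.
For instance, at 2:
  At 2: Dia (r or p) is true, p is true, so Dia (r or p) or p is true.
    At 2: Dia (r or p) requires r or p at some successor in {2, 5, 6}.
      r or p holds at 2, so Dia (r or p) is true at 2.
Satisfying worlds: {0, 1, 2, 3, 4, 5, 6}

0, 1, 2, 3, 4, 5, 6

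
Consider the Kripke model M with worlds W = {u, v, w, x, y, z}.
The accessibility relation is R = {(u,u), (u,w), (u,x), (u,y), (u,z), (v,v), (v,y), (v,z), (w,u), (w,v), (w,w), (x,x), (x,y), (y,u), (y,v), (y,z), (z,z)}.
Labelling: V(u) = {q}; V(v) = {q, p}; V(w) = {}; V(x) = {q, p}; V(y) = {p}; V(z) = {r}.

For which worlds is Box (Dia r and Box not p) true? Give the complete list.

z

Recall that Box ψ holds at a world iff ψ holds at every accessible world, and Dia ψ holds iff ψ holds at some accessible world.
Let φ = Box (Dia r and Box not p). Evaluate φ at each world:
  u (successors {u, w, x, y, z}): φ is false.
  v (successors {v, y, z}): φ is false.
  w (successors {u, v, w}): φ is false.
  x (successors {x, y}): φ is false.
  y (successors {u, v, z}): φ is false.
  z (successors {z}): φ is true.
For instance, at z:
  At z: Box (Dia r and Box not p) requires Dia r and Box not p at every successor {z}.
      At z: Dia r is true, Box not p is true, so Dia r and Box not p is true.
  So Box (Dia r and Box not p) is true at z.
Satisfying worlds: {z}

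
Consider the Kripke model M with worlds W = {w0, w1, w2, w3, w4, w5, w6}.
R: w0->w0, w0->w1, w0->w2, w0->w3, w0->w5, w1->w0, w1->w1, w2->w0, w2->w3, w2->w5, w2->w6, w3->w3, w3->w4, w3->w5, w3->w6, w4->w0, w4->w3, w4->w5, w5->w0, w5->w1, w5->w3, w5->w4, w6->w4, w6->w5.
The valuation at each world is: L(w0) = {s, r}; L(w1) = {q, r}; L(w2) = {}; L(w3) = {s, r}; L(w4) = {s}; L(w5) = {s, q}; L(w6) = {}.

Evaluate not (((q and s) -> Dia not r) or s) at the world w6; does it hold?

At w6: ((q and s) -> Dia not r) or s is true, so not (((q and s) -> Dia not r) or s) is false.
  At w6: (q and s) -> Dia not r is true, s is false, so ((q and s) -> Dia not r) or s is true.
    At w6: q and s is false, Dia not r is true, so (q and s) -> Dia not r is true.
      At w6: Dia not r requires not r at some successor in {w4, w5}.
        not r holds at w4, so Dia not r is true at w6.

No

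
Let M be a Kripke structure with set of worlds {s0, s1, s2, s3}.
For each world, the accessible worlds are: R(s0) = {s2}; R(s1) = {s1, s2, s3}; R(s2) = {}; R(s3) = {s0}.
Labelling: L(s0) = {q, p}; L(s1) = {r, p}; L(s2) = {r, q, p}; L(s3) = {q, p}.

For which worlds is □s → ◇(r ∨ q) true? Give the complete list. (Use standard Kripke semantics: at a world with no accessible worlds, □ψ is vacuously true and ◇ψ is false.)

Let φ = □s → ◇(r ∨ q). Evaluate φ at each world:
  s0 (successors {s2}): φ is true.
  s1 (successors {s1, s2, s3}): φ is true.
  s2 (successors ∅): φ is false.
  s3 (successors {s0}): φ is true.
For instance, at s1:
  At s1: □s is false, ◇(r ∨ q) is true, so □s → ◇(r ∨ q) is true.
    At s1: □s requires s at every successor {s1, s2, s3}.
      s fails at s1, so □s is false at s1.
    At s1: ◇(r ∨ q) requires r ∨ q at some successor in {s1, s2, s3}.
      r ∨ q holds at s1, so ◇(r ∨ q) is true at s1.
Satisfying worlds: {s0, s1, s3}

s0, s1, s3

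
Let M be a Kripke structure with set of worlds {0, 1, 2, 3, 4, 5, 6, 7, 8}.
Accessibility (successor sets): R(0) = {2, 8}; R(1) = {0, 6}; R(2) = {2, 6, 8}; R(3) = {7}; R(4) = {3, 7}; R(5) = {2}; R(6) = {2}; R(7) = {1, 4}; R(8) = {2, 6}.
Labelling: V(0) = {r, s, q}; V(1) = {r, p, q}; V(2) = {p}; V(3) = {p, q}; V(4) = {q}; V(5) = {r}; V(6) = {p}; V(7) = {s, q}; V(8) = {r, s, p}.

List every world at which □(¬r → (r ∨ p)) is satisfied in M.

0, 1, 2, 5, 6, 8

Let φ = □(¬r → (r ∨ p)). Evaluate φ at each world:
  0 (successors {2, 8}): φ is true.
  1 (successors {0, 6}): φ is true.
  2 (successors {2, 6, 8}): φ is true.
  3 (successors {7}): φ is false.
  4 (successors {3, 7}): φ is false.
  5 (successors {2}): φ is true.
  6 (successors {2}): φ is true.
  7 (successors {1, 4}): φ is false.
  8 (successors {2, 6}): φ is true.
For instance, at 0:
  At 0: □(¬r → (r ∨ p)) requires ¬r → (r ∨ p) at every successor {2, 8}.
    At 2: ¬r → (r ∨ p) is true.
    At 8: ¬r → (r ∨ p) is true.
  So □(¬r → (r ∨ p)) is true at 0.
Satisfying worlds: {0, 1, 2, 5, 6, 8}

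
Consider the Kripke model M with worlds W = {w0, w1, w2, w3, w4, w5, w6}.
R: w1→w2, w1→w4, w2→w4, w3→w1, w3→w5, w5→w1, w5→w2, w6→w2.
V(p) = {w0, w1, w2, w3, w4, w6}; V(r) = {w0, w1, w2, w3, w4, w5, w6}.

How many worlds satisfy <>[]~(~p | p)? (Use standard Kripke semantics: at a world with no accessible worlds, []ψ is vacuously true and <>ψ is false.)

2

Recall that []ψ holds at a world iff ψ holds at every accessible world, and <>ψ holds iff ψ holds at some accessible world.
Let φ = <>[]~(~p | p). Evaluate φ at each world:
  w0 (successors ∅): φ is false.
  w1 (successors {w2, w4}): φ is true.
  w2 (successors {w4}): φ is true.
  w3 (successors {w1, w5}): φ is false.
  w4 (successors ∅): φ is false.
  w5 (successors {w1, w2}): φ is false.
  w6 (successors {w2}): φ is false.
For instance, at w6:
  At w6: <>[]~(~p | p) requires []~(~p | p) at some successor in {w2}.
    At w2: []~(~p | p) is false.
  So <>[]~(~p | p) is false at w6.
Satisfying worlds: {w1, w2}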